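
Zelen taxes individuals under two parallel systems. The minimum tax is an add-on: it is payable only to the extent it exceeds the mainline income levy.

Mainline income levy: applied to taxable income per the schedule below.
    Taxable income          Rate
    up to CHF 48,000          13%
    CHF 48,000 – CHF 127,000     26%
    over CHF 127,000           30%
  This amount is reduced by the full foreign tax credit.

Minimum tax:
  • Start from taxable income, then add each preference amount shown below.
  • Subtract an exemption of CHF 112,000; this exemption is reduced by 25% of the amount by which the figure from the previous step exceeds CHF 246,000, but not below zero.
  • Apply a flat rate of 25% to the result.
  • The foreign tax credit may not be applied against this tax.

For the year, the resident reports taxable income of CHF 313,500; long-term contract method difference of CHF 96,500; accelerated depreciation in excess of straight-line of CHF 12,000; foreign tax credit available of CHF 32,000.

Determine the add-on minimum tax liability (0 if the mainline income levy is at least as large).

CHF 37,770

Minimum tax:
  Adjusted income: CHF 313,500 + CHF 96,500 + CHF 12,000 = CHF 422,000
  Exemption: CHF 112,000 − 25% × (CHF 422,000 − CHF 246,000) = CHF 112,000 − CHF 44,000 = CHF 68,000
  Base: CHF 422,000 − CHF 68,000 = CHF 354,000
  CHF 354,000 × 25% = CHF 88,500

Mainline income levy:
  CHF 48,000 × 13% = CHF 6,240
  CHF 79,000 × 26% = CHF 20,540
  CHF 186,500 × 30% = CHF 55,950
  → CHF 82,730
  Less foreign tax credit CHF 32,000 → CHF 50,730

Excess of minimum tax over mainline income levy: CHF 88,500 − CHF 50,730 = CHF 37,770.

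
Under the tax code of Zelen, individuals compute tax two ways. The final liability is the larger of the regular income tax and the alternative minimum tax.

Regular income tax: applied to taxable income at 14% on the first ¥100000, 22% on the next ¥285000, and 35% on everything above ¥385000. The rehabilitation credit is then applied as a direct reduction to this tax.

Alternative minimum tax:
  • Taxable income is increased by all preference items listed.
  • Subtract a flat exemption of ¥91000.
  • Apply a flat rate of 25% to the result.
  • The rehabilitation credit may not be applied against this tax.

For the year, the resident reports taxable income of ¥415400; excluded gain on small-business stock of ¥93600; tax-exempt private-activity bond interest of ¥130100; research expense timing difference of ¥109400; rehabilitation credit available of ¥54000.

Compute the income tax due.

Alternative minimum tax:
  Adjusted income: ¥415400 + ¥93600 + ¥130100 + ¥109400 = ¥748500
  Less exemption ¥91000 → base ¥657500
  ¥657500 × 25% = ¥164375

Regular income tax:
  ¥100000 × 14% = ¥14000
  ¥285000 × 22% = ¥62700
  ¥30400 × 35% = ¥10640
  → ¥87340
  Less rehabilitation credit ¥54000 → ¥33340

¥164375 > ¥33340, so the alternative minimum tax is the binding amount.

¥164375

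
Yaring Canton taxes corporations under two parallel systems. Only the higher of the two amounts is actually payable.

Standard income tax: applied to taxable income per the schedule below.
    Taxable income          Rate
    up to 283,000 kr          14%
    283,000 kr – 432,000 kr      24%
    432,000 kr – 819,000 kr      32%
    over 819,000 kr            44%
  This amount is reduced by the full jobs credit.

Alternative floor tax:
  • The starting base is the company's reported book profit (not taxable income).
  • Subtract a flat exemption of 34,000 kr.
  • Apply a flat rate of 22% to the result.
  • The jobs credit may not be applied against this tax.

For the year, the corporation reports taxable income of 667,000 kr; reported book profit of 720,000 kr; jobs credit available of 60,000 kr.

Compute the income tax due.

150,920 kr

Standard income tax:
  283,000 kr × 14% = 39,620 kr
  149,000 kr × 24% = 35,760 kr
  235,000 kr × 32% = 75,200 kr
  → 150,580 kr
  Less jobs credit 60,000 kr → 90,580 kr

Alternative floor tax:
  Base (reported book profit): 720,000 kr
  Less exemption 34,000 kr → base 686,000 kr
  686,000 kr × 22% = 150,920 kr

150,920 kr > 90,580 kr, so the alternative floor tax is the binding amount.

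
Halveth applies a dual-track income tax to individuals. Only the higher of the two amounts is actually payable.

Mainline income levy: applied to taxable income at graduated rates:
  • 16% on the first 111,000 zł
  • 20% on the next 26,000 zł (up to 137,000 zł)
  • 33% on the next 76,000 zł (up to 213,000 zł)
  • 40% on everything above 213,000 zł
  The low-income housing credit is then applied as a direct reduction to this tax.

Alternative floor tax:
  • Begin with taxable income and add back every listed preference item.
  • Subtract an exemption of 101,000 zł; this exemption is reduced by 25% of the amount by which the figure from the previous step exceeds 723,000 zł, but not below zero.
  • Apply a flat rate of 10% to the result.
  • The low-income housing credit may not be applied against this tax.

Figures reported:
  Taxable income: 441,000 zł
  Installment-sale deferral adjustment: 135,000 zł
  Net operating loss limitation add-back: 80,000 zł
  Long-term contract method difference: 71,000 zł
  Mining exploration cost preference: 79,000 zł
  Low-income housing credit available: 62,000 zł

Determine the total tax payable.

Mainline income levy:
  111,000 zł × 16% = 17,760 zł
  26,000 zł × 20% = 5,200 zł
  76,000 zł × 33% = 25,080 zł
  228,000 zł × 40% = 91,200 zł
  → 139,240 zł
  Less low-income housing credit 62,000 zł → 77,240 zł

Alternative floor tax:
  Adjusted income: 441,000 zł + 135,000 zł + 80,000 zł + 71,000 zł + 79,000 zł = 806,000 zł
  Exemption: 101,000 zł − 25% × (806,000 zł − 723,000 zł) = 101,000 zł − 20,750 zł = 80,250 zł
  Base: 806,000 zł − 80,250 zł = 725,750 zł
  725,750 zł × 10% = 72,575 zł

77,240 zł > 72,575 zł, so the mainline income levy governs.

77,240 zł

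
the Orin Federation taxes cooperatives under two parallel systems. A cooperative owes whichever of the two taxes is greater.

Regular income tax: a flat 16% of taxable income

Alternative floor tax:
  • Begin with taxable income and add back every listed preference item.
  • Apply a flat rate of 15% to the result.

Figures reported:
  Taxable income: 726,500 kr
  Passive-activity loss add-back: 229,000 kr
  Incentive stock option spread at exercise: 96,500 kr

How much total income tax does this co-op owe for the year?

Regular income tax:
  726,500 kr × 16% = 116,240 kr

Alternative floor tax:
  Adjusted income: 726,500 kr + 229,000 kr + 96,500 kr = 1,052,000 kr
  1,052,000 kr × 15% = 157,800 kr

157,800 kr > 116,240 kr, so the alternative floor tax is the binding amount.

157,800 kr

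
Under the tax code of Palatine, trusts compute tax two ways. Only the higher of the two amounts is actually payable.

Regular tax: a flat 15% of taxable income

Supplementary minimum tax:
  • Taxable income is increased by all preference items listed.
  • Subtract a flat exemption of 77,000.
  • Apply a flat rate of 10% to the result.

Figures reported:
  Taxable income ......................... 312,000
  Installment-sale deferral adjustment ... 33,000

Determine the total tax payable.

Regular tax:
  312,000 × 15% = 46,800

Supplementary minimum tax:
  Adjusted income: 312,000 + 33,000 = 345,000
  Less exemption 77,000 → base 268,000
  268,000 × 10% = 26,800

46,800 > 26,800, so the regular tax governs.

46,800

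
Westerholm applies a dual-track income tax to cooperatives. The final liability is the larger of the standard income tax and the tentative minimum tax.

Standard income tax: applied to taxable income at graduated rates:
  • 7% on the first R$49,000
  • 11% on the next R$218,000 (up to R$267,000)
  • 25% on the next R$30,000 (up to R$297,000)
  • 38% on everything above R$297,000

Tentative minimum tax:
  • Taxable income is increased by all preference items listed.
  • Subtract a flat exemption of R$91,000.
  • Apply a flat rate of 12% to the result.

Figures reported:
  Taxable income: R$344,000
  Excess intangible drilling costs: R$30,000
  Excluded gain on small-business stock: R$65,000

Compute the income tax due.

R$52,770

Tentative minimum tax:
  Adjusted income: R$344,000 + R$30,000 + R$65,000 = R$439,000
  Less exemption R$91,000 → base R$348,000
  R$348,000 × 12% = R$41,760

Standard income tax:
  R$49,000 × 7% = R$3,430
  R$218,000 × 11% = R$23,980
  R$30,000 × 25% = R$7,500
  R$47,000 × 38% = R$17,860
  → R$52,770

R$52,770 > R$41,760, so the standard income tax governs.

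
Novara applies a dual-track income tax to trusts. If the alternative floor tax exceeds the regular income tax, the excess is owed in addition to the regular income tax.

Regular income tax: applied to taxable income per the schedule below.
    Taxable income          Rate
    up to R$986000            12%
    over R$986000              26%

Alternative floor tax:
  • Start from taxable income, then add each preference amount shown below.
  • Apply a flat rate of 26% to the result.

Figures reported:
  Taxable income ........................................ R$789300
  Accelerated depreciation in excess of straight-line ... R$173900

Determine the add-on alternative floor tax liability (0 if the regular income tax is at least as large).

Alternative floor tax:
  Adjusted income: R$789300 + R$173900 = R$963200
  R$963200 × 26% = R$250432

Regular income tax:
  R$789300 × 12% = R$94716

Excess of alternative floor tax over regular income tax: R$250432 − R$94716 = R$155716.

R$155716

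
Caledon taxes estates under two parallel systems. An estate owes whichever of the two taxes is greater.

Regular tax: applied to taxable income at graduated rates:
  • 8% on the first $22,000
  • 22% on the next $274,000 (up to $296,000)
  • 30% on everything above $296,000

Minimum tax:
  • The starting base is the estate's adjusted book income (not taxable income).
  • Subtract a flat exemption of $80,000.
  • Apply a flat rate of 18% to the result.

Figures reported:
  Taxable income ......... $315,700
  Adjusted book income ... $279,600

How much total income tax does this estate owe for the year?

$67,950

Regular tax:
  $22,000 × 8% = $1,760
  $274,000 × 22% = $60,280
  $19,700 × 30% = $5,910
  → $67,950

Minimum tax:
  Base (adjusted book income): $279,600
  Less exemption $80,000 → base $199,600
  $199,600 × 18% = $35,928

$67,950 > $35,928, so the regular tax governs.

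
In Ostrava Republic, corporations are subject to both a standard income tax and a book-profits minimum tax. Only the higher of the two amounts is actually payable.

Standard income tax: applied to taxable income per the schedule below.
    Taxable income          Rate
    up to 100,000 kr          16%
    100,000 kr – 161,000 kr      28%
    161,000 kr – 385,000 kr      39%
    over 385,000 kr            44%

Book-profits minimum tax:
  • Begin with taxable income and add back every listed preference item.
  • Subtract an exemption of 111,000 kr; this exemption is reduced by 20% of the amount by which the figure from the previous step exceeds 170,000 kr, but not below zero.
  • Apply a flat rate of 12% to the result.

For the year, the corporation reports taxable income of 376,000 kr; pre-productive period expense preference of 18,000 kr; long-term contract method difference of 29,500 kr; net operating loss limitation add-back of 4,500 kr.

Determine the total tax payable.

116,930 kr

Standard income tax:
  100,000 kr × 16% = 16,000 kr
  61,000 kr × 28% = 17,080 kr
  215,000 kr × 39% = 83,850 kr
  → 116,930 kr

Book-profits minimum tax:
  Adjusted income: 376,000 kr + 18,000 kr + 29,500 kr + 4,500 kr = 428,000 kr
  Exemption: 111,000 kr − 20% × (428,000 kr − 170,000 kr) = 111,000 kr − 51,600 kr = 59,400 kr
  Base: 428,000 kr − 59,400 kr = 368,600 kr
  368,600 kr × 12% = 44,232 kr

116,930 kr > 44,232 kr, so the standard income tax governs.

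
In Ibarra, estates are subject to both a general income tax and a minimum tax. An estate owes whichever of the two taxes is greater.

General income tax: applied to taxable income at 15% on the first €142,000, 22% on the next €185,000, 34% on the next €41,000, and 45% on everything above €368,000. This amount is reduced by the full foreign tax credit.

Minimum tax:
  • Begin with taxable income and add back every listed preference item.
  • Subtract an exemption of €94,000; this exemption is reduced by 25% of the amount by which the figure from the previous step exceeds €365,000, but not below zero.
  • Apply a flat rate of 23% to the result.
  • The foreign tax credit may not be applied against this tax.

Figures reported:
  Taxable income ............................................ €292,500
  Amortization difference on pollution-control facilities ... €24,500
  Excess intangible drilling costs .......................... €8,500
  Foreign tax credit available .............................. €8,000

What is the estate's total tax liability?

General income tax:
  €142,000 × 15% = €21,300
  €150,500 × 22% = €33,110
  → €54,410
  Less foreign tax credit €8,000 → €46,410

Minimum tax:
  Adjusted income: €292,500 + €24,500 + €8,500 = €325,500
  Exemption: €325,500 ≤ €365,000, so full €94,000 applies
  Base: €325,500 − €94,000 = €231,500
  €231,500 × 23% = €53,245

€53,245 > €46,410, so the minimum tax is the binding amount.

€53,245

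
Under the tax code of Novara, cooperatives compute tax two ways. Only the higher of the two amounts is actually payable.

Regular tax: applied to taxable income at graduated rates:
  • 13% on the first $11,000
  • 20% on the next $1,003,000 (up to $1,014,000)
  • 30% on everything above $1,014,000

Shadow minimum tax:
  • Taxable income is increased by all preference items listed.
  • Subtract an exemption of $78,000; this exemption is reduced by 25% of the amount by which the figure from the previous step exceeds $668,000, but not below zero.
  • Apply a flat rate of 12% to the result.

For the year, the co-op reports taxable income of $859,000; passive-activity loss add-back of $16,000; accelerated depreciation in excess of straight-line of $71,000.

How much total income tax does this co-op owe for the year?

Shadow minimum tax:
  Adjusted income: $859,000 + $16,000 + $71,000 = $946,000
  Exemption: $78,000 − 25% × ($946,000 − $668,000) = $78,000 − $69,500 = $8,500
  Base: $946,000 − $8,500 = $937,500
  $937,500 × 12% = $112,500

Regular tax:
  $11,000 × 13% = $1,430
  $848,000 × 20% = $169,600
  → $171,030

$171,030 > $112,500, so the regular tax governs.

$171,030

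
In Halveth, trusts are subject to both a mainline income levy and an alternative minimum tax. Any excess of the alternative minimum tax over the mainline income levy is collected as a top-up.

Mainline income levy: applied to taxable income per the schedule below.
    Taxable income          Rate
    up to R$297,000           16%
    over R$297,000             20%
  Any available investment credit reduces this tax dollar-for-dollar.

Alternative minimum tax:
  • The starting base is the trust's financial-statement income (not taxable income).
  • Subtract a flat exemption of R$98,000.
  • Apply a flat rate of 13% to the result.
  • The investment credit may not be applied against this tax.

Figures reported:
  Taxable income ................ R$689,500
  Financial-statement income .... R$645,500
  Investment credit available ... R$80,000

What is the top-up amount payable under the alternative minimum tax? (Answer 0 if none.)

R$25,155

Alternative minimum tax:
  Base (financial-statement income): R$645,500
  Less exemption R$98,000 → base R$547,500
  R$547,500 × 13% = R$71,175

Mainline income levy:
  R$297,000 × 16% = R$47,520
  R$392,500 × 20% = R$78,500
  → R$126,020
  Less investment credit R$80,000 → R$46,020

Excess of alternative minimum tax over mainline income levy: R$71,175 − R$46,020 = R$25,155.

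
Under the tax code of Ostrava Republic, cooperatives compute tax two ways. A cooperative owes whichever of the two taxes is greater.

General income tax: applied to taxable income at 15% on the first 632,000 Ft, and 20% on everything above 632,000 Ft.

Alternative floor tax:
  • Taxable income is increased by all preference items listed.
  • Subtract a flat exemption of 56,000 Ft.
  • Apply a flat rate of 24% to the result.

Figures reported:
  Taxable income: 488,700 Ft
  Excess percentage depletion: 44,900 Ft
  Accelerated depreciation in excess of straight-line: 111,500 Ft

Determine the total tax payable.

141,384 Ft

Alternative floor tax:
  Adjusted income: 488,700 Ft + 44,900 Ft + 111,500 Ft = 645,100 Ft
  Less exemption 56,000 Ft → base 589,100 Ft
  589,100 Ft × 24% = 141,384 Ft

General income tax:
  488,700 Ft × 15% = 73,305 Ft

141,384 Ft > 73,305 Ft, so the alternative floor tax is the binding amount.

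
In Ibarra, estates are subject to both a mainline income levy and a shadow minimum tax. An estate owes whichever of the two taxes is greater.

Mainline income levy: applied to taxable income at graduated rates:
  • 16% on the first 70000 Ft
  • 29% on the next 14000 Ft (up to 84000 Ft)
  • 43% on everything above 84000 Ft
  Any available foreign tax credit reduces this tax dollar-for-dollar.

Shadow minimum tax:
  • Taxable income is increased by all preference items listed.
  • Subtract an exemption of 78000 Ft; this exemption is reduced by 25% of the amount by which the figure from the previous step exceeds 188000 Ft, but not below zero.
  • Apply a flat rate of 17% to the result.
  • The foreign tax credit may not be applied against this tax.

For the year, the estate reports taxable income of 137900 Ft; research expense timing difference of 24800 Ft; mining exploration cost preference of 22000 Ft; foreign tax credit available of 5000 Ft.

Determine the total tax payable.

Mainline income levy:
  70000 Ft × 16% = 11200 Ft
  14000 Ft × 29% = 4060 Ft
  53900 Ft × 43% = 23177 Ft
  → 38437 Ft
  Less foreign tax credit 5000 Ft → 33437 Ft

Shadow minimum tax:
  Adjusted income: 137900 Ft + 24800 Ft + 22000 Ft = 184700 Ft
  Exemption: 184700 Ft ≤ 188000 Ft, so full 78000 Ft applies
  Base: 184700 Ft − 78000 Ft = 106700 Ft
  106700 Ft × 17% = 18139 Ft

33437 Ft > 18139 Ft, so the mainline income levy governs.

33437 Ft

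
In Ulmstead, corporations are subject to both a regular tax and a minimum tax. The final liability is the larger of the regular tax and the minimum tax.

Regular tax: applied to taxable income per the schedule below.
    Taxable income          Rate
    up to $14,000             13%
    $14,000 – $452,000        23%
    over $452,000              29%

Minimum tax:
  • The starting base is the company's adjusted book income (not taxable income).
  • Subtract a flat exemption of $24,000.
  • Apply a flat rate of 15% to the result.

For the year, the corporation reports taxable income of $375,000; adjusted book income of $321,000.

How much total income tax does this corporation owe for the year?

$84,850

Regular tax:
  $14,000 × 13% = $1,820
  $361,000 × 23% = $83,030
  → $84,850

Minimum tax:
  Base (adjusted book income): $321,000
  Less exemption $24,000 → base $297,000
  $297,000 × 15% = $44,550

$84,850 > $44,550, so the regular tax governs.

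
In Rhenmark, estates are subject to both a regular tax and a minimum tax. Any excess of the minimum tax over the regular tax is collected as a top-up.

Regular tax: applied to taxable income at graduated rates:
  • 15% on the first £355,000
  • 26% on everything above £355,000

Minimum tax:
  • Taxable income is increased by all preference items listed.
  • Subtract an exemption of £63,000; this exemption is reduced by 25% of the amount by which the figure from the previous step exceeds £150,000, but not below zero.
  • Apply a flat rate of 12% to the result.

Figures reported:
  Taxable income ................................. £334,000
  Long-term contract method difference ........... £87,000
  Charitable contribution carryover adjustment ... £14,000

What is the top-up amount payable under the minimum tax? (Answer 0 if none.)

Minimum tax:
  Adjusted income: £334,000 + £87,000 + £14,000 = £435,000
  Exemption: 25% × (£435,000 − £150,000) = £71,250 ≥ £63,000, so the exemption is fully phased out
  Base: £435,000 − £0 = £435,000
  £435,000 × 12% = £52,200

Regular tax:
  £334,000 × 15% = £50,100

Excess of minimum tax over regular tax: £52,200 − £50,100 = £2,100.

£2,100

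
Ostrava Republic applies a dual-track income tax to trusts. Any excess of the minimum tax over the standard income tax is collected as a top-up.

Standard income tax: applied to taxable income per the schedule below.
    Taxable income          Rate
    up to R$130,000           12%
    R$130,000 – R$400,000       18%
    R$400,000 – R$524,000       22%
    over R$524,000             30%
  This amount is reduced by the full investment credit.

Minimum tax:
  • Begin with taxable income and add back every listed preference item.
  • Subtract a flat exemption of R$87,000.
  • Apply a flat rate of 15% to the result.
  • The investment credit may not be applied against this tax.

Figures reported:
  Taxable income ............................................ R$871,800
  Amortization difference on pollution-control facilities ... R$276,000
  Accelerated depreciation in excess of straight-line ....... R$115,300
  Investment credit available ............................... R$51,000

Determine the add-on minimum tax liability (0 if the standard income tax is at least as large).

Standard income tax:
  R$130,000 × 12% = R$15,600
  R$270,000 × 18% = R$48,600
  R$124,000 × 22% = R$27,280
  R$347,800 × 30% = R$104,340
  → R$195,820
  Less investment credit R$51,000 → R$144,820

Minimum tax:
  Adjusted income: R$871,800 + R$276,000 + R$115,300 = R$1,263,100
  Less exemption R$87,000 → base R$1,176,100
  R$1,176,100 × 15% = R$176,415

Excess of minimum tax over standard income tax: R$176,415 − R$144,820 = R$31,595.

R$31,595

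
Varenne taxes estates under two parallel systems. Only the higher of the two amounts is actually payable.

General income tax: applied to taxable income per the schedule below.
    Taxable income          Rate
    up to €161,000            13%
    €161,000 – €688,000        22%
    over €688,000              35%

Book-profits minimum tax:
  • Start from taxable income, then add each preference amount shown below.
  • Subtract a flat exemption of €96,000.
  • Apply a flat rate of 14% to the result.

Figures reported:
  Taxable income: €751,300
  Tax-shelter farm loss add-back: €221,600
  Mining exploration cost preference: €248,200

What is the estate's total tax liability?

General income tax:
  €161,000 × 13% = €20,930
  €527,000 × 22% = €115,940
  €63,300 × 35% = €22,155
  → €159,025

Book-profits minimum tax:
  Adjusted income: €751,300 + €221,600 + €248,200 = €1,221,100
  Less exemption €96,000 → base €1,125,100
  €1,125,100 × 14% = €157,514

€159,025 > €157,514, so the general income tax governs.

€159,025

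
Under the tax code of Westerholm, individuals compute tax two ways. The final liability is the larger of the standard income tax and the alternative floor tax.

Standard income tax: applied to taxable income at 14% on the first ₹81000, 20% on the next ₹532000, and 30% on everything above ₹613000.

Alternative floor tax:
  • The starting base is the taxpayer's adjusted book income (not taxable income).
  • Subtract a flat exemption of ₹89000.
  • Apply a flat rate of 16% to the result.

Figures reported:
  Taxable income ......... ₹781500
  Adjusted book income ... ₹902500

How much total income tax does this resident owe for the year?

₹168290

Alternative floor tax:
  Base (adjusted book income): ₹902500
  Less exemption ₹89000 → base ₹813500
  ₹813500 × 16% = ₹130160

Standard income tax:
  ₹81000 × 14% = ₹11340
  ₹532000 × 20% = ₹106400
  ₹168500 × 30% = ₹50550
  → ₹168290

₹168290 > ₹130160, so the standard income tax governs.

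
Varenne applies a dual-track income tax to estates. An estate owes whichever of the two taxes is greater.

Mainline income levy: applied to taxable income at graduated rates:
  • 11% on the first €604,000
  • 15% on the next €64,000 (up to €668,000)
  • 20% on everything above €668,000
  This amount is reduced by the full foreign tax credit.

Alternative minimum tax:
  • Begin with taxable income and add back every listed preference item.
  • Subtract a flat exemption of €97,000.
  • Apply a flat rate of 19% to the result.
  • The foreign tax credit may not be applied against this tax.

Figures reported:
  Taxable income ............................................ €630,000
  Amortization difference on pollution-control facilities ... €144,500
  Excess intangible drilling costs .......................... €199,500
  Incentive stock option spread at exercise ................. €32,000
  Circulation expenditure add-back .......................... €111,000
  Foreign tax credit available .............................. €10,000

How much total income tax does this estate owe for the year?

€193,800

Alternative minimum tax:
  Adjusted income: €630,000 + €144,500 + €199,500 + €32,000 + €111,000 = €1,117,000
  Less exemption €97,000 → base €1,020,000
  €1,020,000 × 19% = €193,800

Mainline income levy:
  €604,000 × 11% = €66,440
  €26,000 × 15% = €3,900
  → €70,340
  Less foreign tax credit €10,000 → €60,340

€193,800 > €60,340, so the alternative minimum tax is the binding amount.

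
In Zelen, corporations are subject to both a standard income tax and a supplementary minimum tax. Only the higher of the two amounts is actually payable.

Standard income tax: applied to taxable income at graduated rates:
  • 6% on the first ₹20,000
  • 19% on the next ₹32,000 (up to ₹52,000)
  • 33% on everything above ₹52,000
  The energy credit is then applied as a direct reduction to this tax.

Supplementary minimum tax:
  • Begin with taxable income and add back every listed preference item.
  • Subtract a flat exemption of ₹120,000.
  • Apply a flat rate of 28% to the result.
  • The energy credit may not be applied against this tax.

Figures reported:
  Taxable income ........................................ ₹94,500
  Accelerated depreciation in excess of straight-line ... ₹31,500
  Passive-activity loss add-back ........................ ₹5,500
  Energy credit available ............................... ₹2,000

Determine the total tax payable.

Standard income tax:
  ₹20,000 × 6% = ₹1,200
  ₹32,000 × 19% = ₹6,080
  ₹42,500 × 33% = ₹14,025
  → ₹21,305
  Less energy credit ₹2,000 → ₹19,305

Supplementary minimum tax:
  Adjusted income: ₹94,500 + ₹31,500 + ₹5,500 = ₹131,500
  Less exemption ₹120,000 → base ₹11,500
  ₹11,500 × 28% = ₹3,220

₹19,305 > ₹3,220, so the standard income tax governs.

₹19,305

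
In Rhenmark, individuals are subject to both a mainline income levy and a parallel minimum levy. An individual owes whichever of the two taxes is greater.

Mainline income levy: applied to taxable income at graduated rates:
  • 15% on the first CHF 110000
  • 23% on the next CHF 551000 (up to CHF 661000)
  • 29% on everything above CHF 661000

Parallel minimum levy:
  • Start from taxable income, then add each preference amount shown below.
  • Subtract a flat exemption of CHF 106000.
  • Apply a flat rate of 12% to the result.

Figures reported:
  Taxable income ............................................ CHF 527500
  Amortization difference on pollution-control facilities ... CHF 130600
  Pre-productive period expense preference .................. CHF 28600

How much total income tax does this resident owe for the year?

Parallel minimum levy:
  Adjusted income: CHF 527500 + CHF 130600 + CHF 28600 = CHF 686700
  Less exemption CHF 106000 → base CHF 580700
  CHF 580700 × 12% = CHF 69684

Mainline income levy:
  CHF 110000 × 15% = CHF 16500
  CHF 417500 × 23% = CHF 96025
  → CHF 112525

CHF 112525 > CHF 69684, so the mainline income levy governs.

CHF 112525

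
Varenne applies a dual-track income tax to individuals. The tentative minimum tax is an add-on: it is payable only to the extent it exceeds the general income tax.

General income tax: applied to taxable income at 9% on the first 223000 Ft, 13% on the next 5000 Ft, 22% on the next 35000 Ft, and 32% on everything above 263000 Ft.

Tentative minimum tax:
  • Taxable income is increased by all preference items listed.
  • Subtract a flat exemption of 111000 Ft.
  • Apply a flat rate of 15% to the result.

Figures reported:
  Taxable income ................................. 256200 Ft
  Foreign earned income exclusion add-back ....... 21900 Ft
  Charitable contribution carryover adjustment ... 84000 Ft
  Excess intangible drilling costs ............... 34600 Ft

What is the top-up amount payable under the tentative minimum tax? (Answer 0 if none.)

Tentative minimum tax:
  Adjusted income: 256200 Ft + 21900 Ft + 84000 Ft + 34600 Ft = 396700 Ft
  Less exemption 111000 Ft → base 285700 Ft
  285700 Ft × 15% = 42855 Ft

General income tax:
  223000 Ft × 9% = 20070 Ft
  5000 Ft × 13% = 650 Ft
  28200 Ft × 22% = 6204 Ft
  → 26924 Ft

Excess of tentative minimum tax over general income tax: 42855 Ft − 26924 Ft = 15931 Ft.

15931 Ft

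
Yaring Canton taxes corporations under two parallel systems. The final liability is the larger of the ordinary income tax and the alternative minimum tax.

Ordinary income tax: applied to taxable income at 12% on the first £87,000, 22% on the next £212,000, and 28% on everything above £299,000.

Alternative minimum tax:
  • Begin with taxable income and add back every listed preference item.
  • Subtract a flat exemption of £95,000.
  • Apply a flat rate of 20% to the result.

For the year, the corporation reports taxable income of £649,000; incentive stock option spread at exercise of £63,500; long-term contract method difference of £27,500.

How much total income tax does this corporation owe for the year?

£155,080

Ordinary income tax:
  £87,000 × 12% = £10,440
  £212,000 × 22% = £46,640
  £350,000 × 28% = £98,000
  → £155,080

Alternative minimum tax:
  Adjusted income: £649,000 + £63,500 + £27,500 = £740,000
  Less exemption £95,000 → base £645,000
  £645,000 × 20% = £129,000

£155,080 > £129,000, so the ordinary income tax governs.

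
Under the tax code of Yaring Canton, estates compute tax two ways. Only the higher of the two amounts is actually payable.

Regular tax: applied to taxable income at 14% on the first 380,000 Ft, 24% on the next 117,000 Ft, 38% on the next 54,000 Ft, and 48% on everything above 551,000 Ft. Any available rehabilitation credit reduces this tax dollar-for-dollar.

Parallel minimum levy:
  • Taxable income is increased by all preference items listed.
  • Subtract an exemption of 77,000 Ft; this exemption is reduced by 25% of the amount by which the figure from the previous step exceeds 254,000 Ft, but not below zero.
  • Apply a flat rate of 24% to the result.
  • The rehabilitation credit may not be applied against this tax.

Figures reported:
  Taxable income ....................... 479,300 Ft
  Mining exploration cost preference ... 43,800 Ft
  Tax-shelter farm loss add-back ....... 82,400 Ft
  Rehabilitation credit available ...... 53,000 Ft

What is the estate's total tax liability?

145,320 Ft

Parallel minimum levy:
  Adjusted income: 479,300 Ft + 43,800 Ft + 82,400 Ft = 605,500 Ft
  Exemption: 25% × (605,500 Ft − 254,000 Ft) = 87,875 Ft ≥ 77,000 Ft, so the exemption is fully phased out
  Base: 605,500 Ft − 0 Ft = 605,500 Ft
  605,500 Ft × 24% = 145,320 Ft

Regular tax:
  380,000 Ft × 14% = 53,200 Ft
  99,300 Ft × 24% = 23,832 Ft
  → 77,032 Ft
  Less rehabilitation credit 53,000 Ft → 24,032 Ft

145,320 Ft > 24,032 Ft, so the parallel minimum levy is the binding amount.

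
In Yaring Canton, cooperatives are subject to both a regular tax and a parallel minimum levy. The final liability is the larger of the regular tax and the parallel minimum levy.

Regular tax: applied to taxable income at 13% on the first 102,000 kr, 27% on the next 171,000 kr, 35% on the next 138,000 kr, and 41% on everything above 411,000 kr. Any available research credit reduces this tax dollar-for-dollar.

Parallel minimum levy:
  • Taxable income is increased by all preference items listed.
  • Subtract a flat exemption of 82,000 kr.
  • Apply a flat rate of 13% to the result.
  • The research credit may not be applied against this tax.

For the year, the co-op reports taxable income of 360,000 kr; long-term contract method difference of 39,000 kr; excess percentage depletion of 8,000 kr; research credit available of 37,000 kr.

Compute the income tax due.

Parallel minimum levy:
  Adjusted income: 360,000 kr + 39,000 kr + 8,000 kr = 407,000 kr
  Less exemption 82,000 kr → base 325,000 kr
  325,000 kr × 13% = 42,250 kr

Regular tax:
  102,000 kr × 13% = 13,260 kr
  171,000 kr × 27% = 46,170 kr
  87,000 kr × 35% = 30,450 kr
  → 89,880 kr
  Less research credit 37,000 kr → 52,880 kr

52,880 kr > 42,250 kr, so the regular tax governs.

52,880 kr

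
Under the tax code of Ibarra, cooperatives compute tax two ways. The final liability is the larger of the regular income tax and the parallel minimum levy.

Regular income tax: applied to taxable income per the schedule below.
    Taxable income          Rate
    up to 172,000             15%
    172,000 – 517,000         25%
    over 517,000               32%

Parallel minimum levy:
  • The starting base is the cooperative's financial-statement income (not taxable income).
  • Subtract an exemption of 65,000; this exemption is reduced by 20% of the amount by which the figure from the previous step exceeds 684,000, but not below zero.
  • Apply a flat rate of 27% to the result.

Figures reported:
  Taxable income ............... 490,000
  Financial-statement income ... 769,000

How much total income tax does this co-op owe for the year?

Regular income tax:
  172,000 × 15% = 25,800
  318,000 × 25% = 79,500
  → 105,300

Parallel minimum levy:
  Base (financial-statement income): 769,000
  Exemption: 65,000 − 20% × (769,000 − 684,000) = 65,000 − 17,000 = 48,000
  Base: 769,000 − 48,000 = 721,000
  721,000 × 27% = 194,670

194,670 > 105,300, so the parallel minimum levy is the binding amount.

194,670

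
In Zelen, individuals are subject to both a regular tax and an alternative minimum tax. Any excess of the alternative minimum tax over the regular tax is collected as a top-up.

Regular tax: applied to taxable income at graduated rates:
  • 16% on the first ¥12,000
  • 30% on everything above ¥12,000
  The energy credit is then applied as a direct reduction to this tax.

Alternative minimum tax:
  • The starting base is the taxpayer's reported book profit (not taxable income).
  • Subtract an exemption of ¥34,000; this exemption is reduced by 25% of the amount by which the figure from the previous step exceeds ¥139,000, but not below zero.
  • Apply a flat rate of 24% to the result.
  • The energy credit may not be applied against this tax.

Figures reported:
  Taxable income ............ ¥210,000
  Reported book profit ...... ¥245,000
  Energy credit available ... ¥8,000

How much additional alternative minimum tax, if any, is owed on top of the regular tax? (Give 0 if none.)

Alternative minimum tax:
  Base (reported book profit): ¥245,000
  Exemption: ¥34,000 − 25% × (¥245,000 − ¥139,000) = ¥34,000 − ¥26,500 = ¥7,500
  Base: ¥245,000 − ¥7,500 = ¥237,500
  ¥237,500 × 24% = ¥57,000

Regular tax:
  ¥12,000 × 16% = ¥1,920
  ¥198,000 × 30% = ¥59,400
  → ¥61,320
  Less energy credit ¥8,000 → ¥53,320

Excess of alternative minimum tax over regular tax: ¥57,000 − ¥53,320 = ¥3,680.

¥3,680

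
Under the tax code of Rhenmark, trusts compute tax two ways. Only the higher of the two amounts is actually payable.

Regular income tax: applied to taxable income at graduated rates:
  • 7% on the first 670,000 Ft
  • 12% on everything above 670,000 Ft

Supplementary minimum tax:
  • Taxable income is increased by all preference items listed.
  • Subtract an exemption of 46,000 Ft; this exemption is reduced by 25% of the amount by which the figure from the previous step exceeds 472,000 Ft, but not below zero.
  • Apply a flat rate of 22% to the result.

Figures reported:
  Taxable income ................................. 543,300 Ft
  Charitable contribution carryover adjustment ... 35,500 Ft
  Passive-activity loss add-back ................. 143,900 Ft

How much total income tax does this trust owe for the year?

Supplementary minimum tax:
  Adjusted income: 543,300 Ft + 35,500 Ft + 143,900 Ft = 722,700 Ft
  Exemption: 25% × (722,700 Ft − 472,000 Ft) = 62,675 Ft ≥ 46,000 Ft, so the exemption is fully phased out
  Base: 722,700 Ft − 0 Ft = 722,700 Ft
  722,700 Ft × 22% = 158,994 Ft

Regular income tax:
  543,300 Ft × 7% = 38,031 Ft

158,994 Ft > 38,031 Ft, so the supplementary minimum tax is the binding amount.

158,994 Ft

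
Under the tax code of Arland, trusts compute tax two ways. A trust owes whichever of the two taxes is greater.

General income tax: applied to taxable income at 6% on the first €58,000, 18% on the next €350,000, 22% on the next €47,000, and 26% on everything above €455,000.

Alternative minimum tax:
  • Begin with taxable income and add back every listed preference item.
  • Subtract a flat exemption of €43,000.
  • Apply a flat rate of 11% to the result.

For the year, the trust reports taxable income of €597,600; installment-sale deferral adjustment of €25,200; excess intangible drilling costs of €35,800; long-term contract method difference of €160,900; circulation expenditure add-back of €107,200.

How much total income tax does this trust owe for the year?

€113,896

Alternative minimum tax:
  Adjusted income: €597,600 + €25,200 + €35,800 + €160,900 + €107,200 = €926,700
  Less exemption €43,000 → base €883,700
  €883,700 × 11% = €97,207

General income tax:
  €58,000 × 6% = €3,480
  €350,000 × 18% = €63,000
  €47,000 × 22% = €10,340
  €142,600 × 26% = €37,076
  → €113,896

€113,896 > €97,207, so the general income tax governs.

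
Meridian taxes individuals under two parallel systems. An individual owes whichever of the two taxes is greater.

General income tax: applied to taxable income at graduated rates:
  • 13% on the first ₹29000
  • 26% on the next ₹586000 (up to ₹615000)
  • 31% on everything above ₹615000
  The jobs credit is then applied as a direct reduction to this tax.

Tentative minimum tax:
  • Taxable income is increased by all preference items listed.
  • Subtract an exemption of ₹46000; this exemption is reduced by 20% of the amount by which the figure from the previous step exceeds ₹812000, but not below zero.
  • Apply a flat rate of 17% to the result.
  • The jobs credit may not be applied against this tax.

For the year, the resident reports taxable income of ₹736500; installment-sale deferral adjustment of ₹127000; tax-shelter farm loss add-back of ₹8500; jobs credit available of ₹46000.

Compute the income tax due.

₹147795

Tentative minimum tax:
  Adjusted income: ₹736500 + ₹127000 + ₹8500 = ₹872000
  Exemption: ₹46000 − 20% × (₹872000 − ₹812000) = ₹46000 − ₹12000 = ₹34000
  Base: ₹872000 − ₹34000 = ₹838000
  ₹838000 × 17% = ₹142460

General income tax:
  ₹29000 × 13% = ₹3770
  ₹586000 × 26% = ₹152360
  ₹121500 × 31% = ₹37665
  → ₹193795
  Less jobs credit ₹46000 → ₹147795

₹147795 > ₹142460, so the general income tax governs.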